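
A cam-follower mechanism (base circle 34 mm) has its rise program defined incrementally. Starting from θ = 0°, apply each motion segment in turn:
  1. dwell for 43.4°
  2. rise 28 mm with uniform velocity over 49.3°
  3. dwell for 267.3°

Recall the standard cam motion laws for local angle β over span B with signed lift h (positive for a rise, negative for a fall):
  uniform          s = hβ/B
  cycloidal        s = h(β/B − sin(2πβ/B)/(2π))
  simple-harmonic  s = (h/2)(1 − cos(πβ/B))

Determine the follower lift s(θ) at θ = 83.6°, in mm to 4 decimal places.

seg 1 [0°–43.4°] dwell: s stays 0.0000
seg 2 [43.4°–92.7°] uniform, h=28: θ=83.6° here. β=40.2, B=49.3. 28·40.2/49.3 = 22.8316 → s = 22.8316

22.8316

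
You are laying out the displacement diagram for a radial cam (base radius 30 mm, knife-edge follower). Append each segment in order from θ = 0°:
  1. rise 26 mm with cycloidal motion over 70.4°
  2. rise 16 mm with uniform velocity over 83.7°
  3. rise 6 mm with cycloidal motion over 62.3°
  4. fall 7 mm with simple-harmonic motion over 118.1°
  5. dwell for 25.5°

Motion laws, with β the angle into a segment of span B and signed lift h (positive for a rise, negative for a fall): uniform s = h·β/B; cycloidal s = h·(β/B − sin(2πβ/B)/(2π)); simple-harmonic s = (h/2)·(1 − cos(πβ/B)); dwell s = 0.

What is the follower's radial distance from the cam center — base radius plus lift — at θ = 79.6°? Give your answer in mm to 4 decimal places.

seg 1 [0°–70.4°] cycloidal, h=26: full span → s += 26 → s = 26.0000
seg 2 [70.4°–154.1°] uniform, h=16: θ=79.6° here. β=9.2, B=83.7. 16·9.2/83.7 = 1.7587 → s = 27.7587
radial distance = base radius + s = 30 + 27.7587 = 57.7587

57.7587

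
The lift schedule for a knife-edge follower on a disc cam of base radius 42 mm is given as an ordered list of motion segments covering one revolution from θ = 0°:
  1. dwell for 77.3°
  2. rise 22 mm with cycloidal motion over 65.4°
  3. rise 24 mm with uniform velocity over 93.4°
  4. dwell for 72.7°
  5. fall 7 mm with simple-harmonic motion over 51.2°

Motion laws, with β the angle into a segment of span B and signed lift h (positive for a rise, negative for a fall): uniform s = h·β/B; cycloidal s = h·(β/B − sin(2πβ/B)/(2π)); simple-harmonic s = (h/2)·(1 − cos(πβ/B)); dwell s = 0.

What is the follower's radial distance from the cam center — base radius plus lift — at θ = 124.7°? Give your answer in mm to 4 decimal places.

seg 1 [0°–77.3°] dwell: s stays 0.0000
seg 2 [77.3°–142.7°] cycloidal, h=22: θ=124.7° here. β=47.4, B=65.4. 22·(0.7248 − sin(2π·0.7248)/(2π)) = 19.4025 → s = 19.4025
radial distance = base radius + s = 42 + 19.4025 = 61.4025

61.4025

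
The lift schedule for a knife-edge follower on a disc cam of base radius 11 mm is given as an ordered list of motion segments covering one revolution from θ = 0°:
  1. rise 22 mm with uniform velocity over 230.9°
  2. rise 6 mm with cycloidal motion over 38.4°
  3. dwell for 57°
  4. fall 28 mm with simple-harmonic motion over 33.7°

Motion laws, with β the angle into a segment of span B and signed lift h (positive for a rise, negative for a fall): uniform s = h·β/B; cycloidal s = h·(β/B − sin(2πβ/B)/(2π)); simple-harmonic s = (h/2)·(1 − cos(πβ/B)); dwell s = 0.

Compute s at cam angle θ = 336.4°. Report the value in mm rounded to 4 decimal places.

seg 1 [0°–230.9°] uniform, h=22: full span → s += 22 → s = 22.0000
seg 2 [230.9°–269.3°] cycloidal, h=6: full span → s += 6 → s = 28.0000
seg 3 [269.3°–326.3°] dwell: s stays 28.0000
seg 4 [326.3°–360°] simple-harmonic, h=-28: θ=336.4° here. β=10.1, B=33.7. -28/2·(1 − cos(π·0.2997)) = -5.7605 → s = 22.2395

22.2395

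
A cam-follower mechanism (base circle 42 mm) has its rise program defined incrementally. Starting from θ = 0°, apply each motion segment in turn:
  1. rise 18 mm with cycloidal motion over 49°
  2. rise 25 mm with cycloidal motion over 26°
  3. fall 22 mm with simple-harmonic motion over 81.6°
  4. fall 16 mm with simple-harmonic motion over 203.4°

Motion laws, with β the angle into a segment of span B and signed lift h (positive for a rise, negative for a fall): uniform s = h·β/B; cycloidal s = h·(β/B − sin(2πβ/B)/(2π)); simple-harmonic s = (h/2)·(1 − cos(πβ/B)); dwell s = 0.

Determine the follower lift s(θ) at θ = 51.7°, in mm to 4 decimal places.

seg 1 [0°–49°] cycloidal, h=18: full span → s += 18 → s = 18.0000
seg 2 [49°–75°] cycloidal, h=25: θ=51.7° here. β=2.7, B=26. 25·(0.1038 − sin(2π·0.1038)/(2π)) = 0.1803 → s = 18.1803

18.1803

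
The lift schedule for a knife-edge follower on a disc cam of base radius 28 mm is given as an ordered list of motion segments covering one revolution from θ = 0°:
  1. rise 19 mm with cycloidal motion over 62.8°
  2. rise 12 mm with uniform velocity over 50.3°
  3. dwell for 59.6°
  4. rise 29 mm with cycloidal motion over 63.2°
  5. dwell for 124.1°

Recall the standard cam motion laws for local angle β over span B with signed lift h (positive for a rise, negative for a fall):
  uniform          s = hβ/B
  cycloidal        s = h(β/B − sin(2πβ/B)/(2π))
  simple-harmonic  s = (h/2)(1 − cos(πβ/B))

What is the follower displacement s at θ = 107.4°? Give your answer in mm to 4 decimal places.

seg 1 [0°–62.8°] cycloidal, h=19: full span → s += 19 → s = 19.0000
seg 2 [62.8°–113.1°] uniform, h=12: θ=107.4° here. β=44.6, B=50.3. 12·44.6/50.3 = 10.6402 → s = 29.6402

29.6402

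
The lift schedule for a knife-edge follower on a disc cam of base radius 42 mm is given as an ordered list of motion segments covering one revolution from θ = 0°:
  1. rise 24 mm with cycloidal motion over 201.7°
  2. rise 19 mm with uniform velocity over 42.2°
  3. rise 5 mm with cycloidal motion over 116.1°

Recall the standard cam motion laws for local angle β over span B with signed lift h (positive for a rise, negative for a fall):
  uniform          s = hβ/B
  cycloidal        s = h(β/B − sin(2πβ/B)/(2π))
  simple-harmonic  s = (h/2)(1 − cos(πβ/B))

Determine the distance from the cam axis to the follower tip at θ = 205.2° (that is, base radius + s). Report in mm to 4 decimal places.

seg 1 [0°–201.7°] cycloidal, h=24: full span → s += 24 → s = 24.0000
seg 2 [201.7°–243.9°] uniform, h=19: θ=205.2° here. β=3.5, B=42.2. 19·3.5/42.2 = 1.5758 → s = 25.5758
radial distance = base radius + s = 42 + 25.5758 = 67.5758

67.5758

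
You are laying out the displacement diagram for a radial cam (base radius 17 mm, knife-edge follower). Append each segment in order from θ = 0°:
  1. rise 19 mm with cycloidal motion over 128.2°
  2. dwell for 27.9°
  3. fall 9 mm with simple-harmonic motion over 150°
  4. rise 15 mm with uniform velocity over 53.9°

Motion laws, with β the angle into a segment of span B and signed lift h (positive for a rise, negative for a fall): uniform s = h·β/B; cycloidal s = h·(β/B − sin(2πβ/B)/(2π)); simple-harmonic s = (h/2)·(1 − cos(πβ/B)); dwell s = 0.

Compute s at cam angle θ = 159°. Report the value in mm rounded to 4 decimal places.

seg 1 [0°–128.2°] cycloidal, h=19: full span → s += 19 → s = 19.0000
seg 2 [128.2°–156.1°] dwell: s stays 19.0000
seg 3 [156.1°–306.1°] simple-harmonic, h=-9: θ=159° here. β=2.9, B=150. -9/2·(1 − cos(π·0.0193)) = -0.0083 → s = 18.9917

18.9917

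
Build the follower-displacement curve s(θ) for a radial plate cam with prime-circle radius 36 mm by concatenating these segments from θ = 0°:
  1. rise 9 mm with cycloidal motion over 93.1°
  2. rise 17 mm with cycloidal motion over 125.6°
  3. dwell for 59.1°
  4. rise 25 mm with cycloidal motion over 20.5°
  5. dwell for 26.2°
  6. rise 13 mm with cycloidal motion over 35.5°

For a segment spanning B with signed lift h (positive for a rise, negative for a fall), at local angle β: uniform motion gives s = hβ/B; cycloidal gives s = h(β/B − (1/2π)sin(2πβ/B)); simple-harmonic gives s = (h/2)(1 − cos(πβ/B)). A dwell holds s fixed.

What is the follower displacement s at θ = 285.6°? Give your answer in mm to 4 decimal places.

seg 1 [0°–93.1°] cycloidal, h=9: full span → s += 9 → s = 9.0000
seg 2 [93.1°–218.7°] cycloidal, h=17: full span → s += 17 → s = 26.0000
seg 3 [218.7°–277.8°] dwell: s stays 26.0000
seg 4 [277.8°–298.3°] cycloidal, h=25: θ=285.6° here. β=7.8, B=20.5. 25·(0.3805 − sin(2π·0.3805)/(2π)) = 6.7974 → s = 32.7974

32.7974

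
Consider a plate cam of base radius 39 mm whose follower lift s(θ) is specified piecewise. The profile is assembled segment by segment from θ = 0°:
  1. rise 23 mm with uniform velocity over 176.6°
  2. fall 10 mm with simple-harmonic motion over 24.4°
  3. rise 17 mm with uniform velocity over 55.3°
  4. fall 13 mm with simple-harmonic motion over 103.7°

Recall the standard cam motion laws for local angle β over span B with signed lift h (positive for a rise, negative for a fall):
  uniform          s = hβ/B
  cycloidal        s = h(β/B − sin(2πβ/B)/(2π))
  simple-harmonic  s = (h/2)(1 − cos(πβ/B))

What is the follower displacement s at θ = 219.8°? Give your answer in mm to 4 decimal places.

seg 1 [0°–176.6°] uniform, h=23: full span → s += 23 → s = 23.0000
seg 2 [176.6°–201°] simple-harmonic, h=-10: full span → s += -10 → s = 13.0000
seg 3 [201°–256.3°] uniform, h=17: θ=219.8° here. β=18.8, B=55.3. 17·18.8/55.3 = 5.7794 → s = 18.7794

18.7794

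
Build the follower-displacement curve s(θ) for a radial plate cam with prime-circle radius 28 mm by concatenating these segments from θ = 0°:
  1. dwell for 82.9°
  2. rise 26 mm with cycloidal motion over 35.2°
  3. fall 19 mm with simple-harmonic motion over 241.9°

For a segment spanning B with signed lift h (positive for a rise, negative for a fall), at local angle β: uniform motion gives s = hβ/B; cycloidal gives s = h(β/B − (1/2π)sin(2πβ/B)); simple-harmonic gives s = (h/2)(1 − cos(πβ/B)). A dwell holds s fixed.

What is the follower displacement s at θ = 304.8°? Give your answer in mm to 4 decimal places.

seg 1 [0°–82.9°] dwell: s stays 0.0000
seg 2 [82.9°–118.1°] cycloidal, h=26: full span → s += 26 → s = 26.0000
seg 3 [118.1°–360°] simple-harmonic, h=-19: θ=304.8° here. β=186.7, B=241.9. -19/2·(1 − cos(π·0.7718)) = -16.6616 → s = 9.3384

9.3384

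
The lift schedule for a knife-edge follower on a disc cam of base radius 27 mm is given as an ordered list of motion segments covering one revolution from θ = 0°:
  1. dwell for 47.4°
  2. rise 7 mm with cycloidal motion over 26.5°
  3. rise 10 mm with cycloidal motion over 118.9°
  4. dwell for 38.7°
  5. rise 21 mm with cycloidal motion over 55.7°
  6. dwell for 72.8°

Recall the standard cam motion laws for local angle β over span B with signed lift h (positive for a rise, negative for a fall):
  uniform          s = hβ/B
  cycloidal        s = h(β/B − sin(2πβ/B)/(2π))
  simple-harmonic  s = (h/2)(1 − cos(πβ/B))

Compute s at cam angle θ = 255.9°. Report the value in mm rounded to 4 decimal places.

seg 1 [0°–47.4°] dwell: s stays 0.0000
seg 2 [47.4°–73.9°] cycloidal, h=7: full span → s += 7 → s = 7.0000
seg 3 [73.9°–192.8°] cycloidal, h=10: full span → s += 10 → s = 17.0000
seg 4 [192.8°–231.5°] dwell: s stays 17.0000
seg 5 [231.5°–287.2°] cycloidal, h=21: θ=255.9° here. β=24.4, B=55.7. 21·(0.4381 − sin(2π·0.4381)/(2π)) = 7.9311 → s = 24.9311

24.9311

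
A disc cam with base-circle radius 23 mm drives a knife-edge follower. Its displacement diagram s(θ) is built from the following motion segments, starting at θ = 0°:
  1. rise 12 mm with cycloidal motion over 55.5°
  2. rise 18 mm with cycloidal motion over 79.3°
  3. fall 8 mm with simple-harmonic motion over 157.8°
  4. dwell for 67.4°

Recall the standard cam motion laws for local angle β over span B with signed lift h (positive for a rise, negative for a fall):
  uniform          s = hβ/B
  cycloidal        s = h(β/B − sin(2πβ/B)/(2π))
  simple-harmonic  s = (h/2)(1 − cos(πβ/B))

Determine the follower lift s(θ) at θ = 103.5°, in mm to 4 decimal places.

seg 1 [0°–55.5°] cycloidal, h=12: full span → s += 12 → s = 12.0000
seg 2 [55.5°–134.8°] cycloidal, h=18: θ=103.5° here. β=48, B=79.3. 18·(0.6053 − sin(2π·0.6053)/(2π)) = 12.6554 → s = 24.6554

24.6554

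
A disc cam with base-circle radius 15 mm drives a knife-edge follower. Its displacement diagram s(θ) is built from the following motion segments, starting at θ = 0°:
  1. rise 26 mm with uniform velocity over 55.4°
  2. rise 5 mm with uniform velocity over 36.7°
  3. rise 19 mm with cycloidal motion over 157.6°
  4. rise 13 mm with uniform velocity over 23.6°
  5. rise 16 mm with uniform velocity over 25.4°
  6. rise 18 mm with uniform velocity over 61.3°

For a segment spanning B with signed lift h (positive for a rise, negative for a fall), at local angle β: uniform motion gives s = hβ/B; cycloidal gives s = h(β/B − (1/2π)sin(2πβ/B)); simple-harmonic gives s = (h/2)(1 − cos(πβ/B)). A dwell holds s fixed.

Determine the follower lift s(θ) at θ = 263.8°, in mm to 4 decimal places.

seg 1 [0°–55.4°] uniform, h=26: full span → s += 26 → s = 26.0000
seg 2 [55.4°–92.1°] uniform, h=5: full span → s += 5 → s = 31.0000
seg 3 [92.1°–249.7°] cycloidal, h=19: full span → s += 19 → s = 50.0000
seg 4 [249.7°–273.3°] uniform, h=13: θ=263.8° here. β=14.1, B=23.6. 13·14.1/23.6 = 7.7669 → s = 57.7669

57.7669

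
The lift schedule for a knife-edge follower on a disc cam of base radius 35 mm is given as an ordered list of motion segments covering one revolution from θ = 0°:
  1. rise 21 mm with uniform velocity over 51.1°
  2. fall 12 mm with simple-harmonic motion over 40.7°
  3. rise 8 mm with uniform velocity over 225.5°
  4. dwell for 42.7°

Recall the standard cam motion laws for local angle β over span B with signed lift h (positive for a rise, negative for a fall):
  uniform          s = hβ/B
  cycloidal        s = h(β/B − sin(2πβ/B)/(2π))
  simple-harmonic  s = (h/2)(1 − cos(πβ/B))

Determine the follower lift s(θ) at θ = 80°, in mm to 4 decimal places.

seg 1 [0°–51.1°] uniform, h=21: full span → s += 21 → s = 21.0000
seg 2 [51.1°–91.8°] simple-harmonic, h=-12: θ=80° here. β=28.9, B=40.7. -12/2·(1 − cos(π·0.7101)) = -9.6785 → s = 11.3215

11.3215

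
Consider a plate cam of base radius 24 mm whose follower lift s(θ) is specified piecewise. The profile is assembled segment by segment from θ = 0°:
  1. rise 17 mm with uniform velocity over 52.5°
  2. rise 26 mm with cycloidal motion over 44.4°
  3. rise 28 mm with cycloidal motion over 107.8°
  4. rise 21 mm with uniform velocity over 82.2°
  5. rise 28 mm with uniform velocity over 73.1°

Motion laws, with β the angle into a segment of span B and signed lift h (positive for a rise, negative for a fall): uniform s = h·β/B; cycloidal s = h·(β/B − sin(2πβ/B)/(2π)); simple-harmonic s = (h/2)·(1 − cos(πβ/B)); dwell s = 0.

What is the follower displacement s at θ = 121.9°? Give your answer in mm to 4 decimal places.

seg 1 [0°–52.5°] uniform, h=17: full span → s += 17 → s = 17.0000
seg 2 [52.5°–96.9°] cycloidal, h=26: full span → s += 26 → s = 43.0000
seg 3 [96.9°–204.7°] cycloidal, h=28: θ=121.9° here. β=25, B=107.8. 28·(0.2319 − sin(2π·0.2319)/(2π)) = 2.0659 → s = 45.0659

45.0659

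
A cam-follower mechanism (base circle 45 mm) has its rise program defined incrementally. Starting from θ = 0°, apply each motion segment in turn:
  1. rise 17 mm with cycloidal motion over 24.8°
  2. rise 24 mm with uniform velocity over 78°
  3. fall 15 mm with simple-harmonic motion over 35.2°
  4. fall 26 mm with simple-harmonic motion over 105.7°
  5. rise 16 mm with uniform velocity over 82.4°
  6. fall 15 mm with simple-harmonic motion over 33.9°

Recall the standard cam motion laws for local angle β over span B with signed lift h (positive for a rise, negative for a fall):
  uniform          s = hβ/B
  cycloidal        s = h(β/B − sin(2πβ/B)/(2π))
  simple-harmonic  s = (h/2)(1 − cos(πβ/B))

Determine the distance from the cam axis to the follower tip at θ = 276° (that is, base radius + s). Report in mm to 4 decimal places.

seg 1 [0°–24.8°] cycloidal, h=17: full span → s += 17 → s = 17.0000
seg 2 [24.8°–102.8°] uniform, h=24: full span → s += 24 → s = 41.0000
seg 3 [102.8°–138°] simple-harmonic, h=-15: full span → s += -15 → s = 26.0000
seg 4 [138°–243.7°] simple-harmonic, h=-26: full span → s += -26 → s = 0.0000
seg 5 [243.7°–326.1°] uniform, h=16: θ=276° here. β=32.3, B=82.4. 16·32.3/82.4 = 6.2718 → s = 6.2718
radial distance = base radius + s = 45 + 6.2718 = 51.2718

51.2718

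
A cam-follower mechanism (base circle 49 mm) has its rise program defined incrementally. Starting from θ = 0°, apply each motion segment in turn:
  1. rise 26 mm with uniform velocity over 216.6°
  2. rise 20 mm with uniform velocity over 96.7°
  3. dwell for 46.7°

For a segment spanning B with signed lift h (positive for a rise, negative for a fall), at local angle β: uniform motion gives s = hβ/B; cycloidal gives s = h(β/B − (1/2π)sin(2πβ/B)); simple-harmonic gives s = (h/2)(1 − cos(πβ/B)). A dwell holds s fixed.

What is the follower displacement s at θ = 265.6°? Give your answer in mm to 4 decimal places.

seg 1 [0°–216.6°] uniform, h=26: full span → s += 26 → s = 26.0000
seg 2 [216.6°–313.3°] uniform, h=20: θ=265.6° here. β=49, B=96.7. 20·49/96.7 = 10.1344 → s = 36.1344

36.1344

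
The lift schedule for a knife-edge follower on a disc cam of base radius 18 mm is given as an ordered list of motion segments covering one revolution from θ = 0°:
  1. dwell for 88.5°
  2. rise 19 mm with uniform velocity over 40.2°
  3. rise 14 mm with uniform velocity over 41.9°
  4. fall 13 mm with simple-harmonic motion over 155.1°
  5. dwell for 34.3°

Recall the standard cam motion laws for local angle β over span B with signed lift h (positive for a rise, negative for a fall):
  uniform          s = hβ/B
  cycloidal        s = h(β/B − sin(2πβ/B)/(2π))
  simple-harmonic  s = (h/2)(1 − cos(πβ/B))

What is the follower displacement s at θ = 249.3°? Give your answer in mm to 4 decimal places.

seg 1 [0°–88.5°] dwell: s stays 0.0000
seg 2 [88.5°–128.7°] uniform, h=19: full span → s += 19 → s = 19.0000
seg 3 [128.7°–170.6°] uniform, h=14: full span → s += 14 → s = 33.0000
seg 4 [170.6°–325.7°] simple-harmonic, h=-13: θ=249.3° here. β=78.7, B=155.1. -13/2·(1 − cos(π·0.5074)) = -6.6514 → s = 26.3486

26.3486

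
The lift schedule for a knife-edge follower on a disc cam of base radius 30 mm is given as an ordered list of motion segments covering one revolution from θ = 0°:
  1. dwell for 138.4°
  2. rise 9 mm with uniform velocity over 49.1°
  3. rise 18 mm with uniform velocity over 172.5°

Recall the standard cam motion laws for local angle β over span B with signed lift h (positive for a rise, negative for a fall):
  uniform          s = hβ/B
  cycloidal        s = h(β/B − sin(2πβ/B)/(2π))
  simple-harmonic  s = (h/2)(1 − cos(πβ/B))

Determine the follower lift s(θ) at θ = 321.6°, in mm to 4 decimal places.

seg 1 [0°–138.4°] dwell: s stays 0.0000
seg 2 [138.4°–187.5°] uniform, h=9: full span → s += 9 → s = 9.0000
seg 3 [187.5°–360°] uniform, h=18: θ=321.6° here. β=134.1, B=172.5. 18·134.1/172.5 = 13.9930 → s = 22.9930

22.9930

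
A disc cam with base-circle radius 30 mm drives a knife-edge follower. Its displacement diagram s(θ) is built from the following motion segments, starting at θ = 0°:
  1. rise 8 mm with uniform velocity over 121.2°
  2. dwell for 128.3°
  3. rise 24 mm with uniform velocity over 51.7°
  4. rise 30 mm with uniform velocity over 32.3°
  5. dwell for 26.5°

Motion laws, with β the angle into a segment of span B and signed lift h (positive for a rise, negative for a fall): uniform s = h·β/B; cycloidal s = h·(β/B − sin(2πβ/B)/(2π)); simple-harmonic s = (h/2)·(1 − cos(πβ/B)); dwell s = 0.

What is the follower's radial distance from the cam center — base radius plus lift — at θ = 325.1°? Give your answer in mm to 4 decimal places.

seg 1 [0°–121.2°] uniform, h=8: full span → s += 8 → s = 8.0000
seg 2 [121.2°–249.5°] dwell: s stays 8.0000
seg 3 [249.5°–301.2°] uniform, h=24: full span → s += 24 → s = 32.0000
seg 4 [301.2°–333.5°] uniform, h=30: θ=325.1° here. β=23.9, B=32.3. 30·23.9/32.3 = 22.1981 → s = 54.1981
radial distance = base radius + s = 30 + 54.1981 = 84.1981

84.1981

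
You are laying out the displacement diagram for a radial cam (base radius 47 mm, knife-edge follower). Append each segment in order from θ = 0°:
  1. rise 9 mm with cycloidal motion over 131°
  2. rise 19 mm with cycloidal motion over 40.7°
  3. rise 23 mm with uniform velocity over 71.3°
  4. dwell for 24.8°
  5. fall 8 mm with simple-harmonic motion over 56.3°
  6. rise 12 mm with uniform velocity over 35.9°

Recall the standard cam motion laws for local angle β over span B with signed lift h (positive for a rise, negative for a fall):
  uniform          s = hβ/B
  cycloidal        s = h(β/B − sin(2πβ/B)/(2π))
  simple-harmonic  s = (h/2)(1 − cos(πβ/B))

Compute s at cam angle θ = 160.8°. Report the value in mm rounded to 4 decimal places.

seg 1 [0°–131°] cycloidal, h=9: full span → s += 9 → s = 9.0000
seg 2 [131°–171.7°] cycloidal, h=19: θ=160.8° here. β=29.8, B=40.7. 19·(0.7322 − sin(2π·0.7322)/(2π)) = 16.9166 → s = 25.9166

25.9166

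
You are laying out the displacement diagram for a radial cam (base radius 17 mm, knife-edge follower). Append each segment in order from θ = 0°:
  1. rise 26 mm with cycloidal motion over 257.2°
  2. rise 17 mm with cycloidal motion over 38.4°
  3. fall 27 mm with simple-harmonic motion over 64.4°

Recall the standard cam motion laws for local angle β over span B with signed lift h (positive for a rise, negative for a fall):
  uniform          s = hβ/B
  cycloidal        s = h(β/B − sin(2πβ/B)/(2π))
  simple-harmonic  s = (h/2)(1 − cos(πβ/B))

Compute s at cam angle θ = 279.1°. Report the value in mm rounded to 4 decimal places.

seg 1 [0°–257.2°] cycloidal, h=26: full span → s += 26 → s = 26.0000
seg 2 [257.2°–295.6°] cycloidal, h=17: θ=279.1° here. β=21.9, B=38.4. 17·(0.5703 − sin(2π·0.5703)/(2π)) = 10.8521 → s = 36.8521

36.8521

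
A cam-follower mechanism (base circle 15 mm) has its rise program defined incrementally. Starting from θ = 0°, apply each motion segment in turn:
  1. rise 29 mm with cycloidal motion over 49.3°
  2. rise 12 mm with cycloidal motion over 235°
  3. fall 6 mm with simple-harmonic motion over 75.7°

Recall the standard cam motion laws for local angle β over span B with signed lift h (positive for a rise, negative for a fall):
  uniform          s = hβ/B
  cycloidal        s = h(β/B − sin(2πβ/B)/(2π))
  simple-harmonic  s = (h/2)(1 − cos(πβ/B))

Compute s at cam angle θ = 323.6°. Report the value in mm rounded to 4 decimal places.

seg 1 [0°–49.3°] cycloidal, h=29: full span → s += 29 → s = 29.0000
seg 2 [49.3°–284.3°] cycloidal, h=12: full span → s += 12 → s = 41.0000
seg 3 [284.3°–360°] simple-harmonic, h=-6: θ=323.6° here. β=39.3, B=75.7. -6/2·(1 − cos(π·0.5192)) = -3.1804 → s = 37.8196

37.8196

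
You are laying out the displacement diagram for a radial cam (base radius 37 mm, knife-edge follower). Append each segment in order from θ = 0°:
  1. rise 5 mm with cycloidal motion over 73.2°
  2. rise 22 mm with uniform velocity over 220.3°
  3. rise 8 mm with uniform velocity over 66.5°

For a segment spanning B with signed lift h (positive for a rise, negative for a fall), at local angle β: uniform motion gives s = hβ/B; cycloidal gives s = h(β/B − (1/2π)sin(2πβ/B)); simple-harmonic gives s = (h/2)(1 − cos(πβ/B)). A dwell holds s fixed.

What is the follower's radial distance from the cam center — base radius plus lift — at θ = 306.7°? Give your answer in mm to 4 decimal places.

seg 1 [0°–73.2°] cycloidal, h=5: full span → s += 5 → s = 5.0000
seg 2 [73.2°–293.5°] uniform, h=22: full span → s += 22 → s = 27.0000
seg 3 [293.5°–360°] uniform, h=8: θ=306.7° here. β=13.2, B=66.5. 8·13.2/66.5 = 1.5880 → s = 28.5880
radial distance = base radius + s = 37 + 28.5880 = 65.5880

65.5880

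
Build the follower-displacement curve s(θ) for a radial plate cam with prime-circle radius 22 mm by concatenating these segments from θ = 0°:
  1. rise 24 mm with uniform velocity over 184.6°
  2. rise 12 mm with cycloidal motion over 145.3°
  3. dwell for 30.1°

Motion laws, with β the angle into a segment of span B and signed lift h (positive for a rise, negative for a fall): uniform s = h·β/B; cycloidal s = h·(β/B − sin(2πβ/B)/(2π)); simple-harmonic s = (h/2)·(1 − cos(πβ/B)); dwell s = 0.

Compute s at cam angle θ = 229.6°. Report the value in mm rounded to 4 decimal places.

seg 1 [0°–184.6°] uniform, h=24: full span → s += 24 → s = 24.0000
seg 2 [184.6°–329.9°] cycloidal, h=12: θ=229.6° here. β=45, B=145.3. 12·(0.3097 − sin(2π·0.3097)/(2π)) = 1.9394 → s = 25.9394

25.9394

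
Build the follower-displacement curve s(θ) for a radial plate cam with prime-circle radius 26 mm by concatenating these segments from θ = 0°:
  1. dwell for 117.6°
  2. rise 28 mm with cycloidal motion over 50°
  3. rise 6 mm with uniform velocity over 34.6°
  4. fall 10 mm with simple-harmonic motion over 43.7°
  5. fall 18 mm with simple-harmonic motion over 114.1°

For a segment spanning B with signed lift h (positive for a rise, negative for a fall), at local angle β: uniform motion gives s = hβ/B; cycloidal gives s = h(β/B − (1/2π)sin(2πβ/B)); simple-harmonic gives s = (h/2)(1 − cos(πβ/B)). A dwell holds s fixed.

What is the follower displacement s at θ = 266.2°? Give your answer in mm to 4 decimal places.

seg 1 [0°–117.6°] dwell: s stays 0.0000
seg 2 [117.6°–167.6°] cycloidal, h=28: full span → s += 28 → s = 28.0000
seg 3 [167.6°–202.2°] uniform, h=6: full span → s += 6 → s = 34.0000
seg 4 [202.2°–245.9°] simple-harmonic, h=-10: full span → s += -10 → s = 24.0000
seg 5 [245.9°–360°] simple-harmonic, h=-18: θ=266.2° here. β=20.3, B=114.1. -18/2·(1 − cos(π·0.1779)) = -1.3696 → s = 22.6304

22.6304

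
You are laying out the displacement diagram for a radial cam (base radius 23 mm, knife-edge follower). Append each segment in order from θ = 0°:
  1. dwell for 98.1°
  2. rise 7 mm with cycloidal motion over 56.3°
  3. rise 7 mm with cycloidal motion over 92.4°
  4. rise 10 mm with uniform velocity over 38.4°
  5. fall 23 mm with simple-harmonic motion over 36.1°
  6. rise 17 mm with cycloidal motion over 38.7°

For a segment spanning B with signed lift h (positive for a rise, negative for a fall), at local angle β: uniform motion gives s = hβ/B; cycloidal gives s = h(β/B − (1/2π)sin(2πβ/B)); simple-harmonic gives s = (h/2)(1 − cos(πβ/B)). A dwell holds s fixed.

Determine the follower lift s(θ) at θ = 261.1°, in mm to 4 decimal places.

seg 1 [0°–98.1°] dwell: s stays 0.0000
seg 2 [98.1°–154.4°] cycloidal, h=7: full span → s += 7 → s = 7.0000
seg 3 [154.4°–246.8°] cycloidal, h=7: full span → s += 7 → s = 14.0000
seg 4 [246.8°–285.2°] uniform, h=10: θ=261.1° here. β=14.3, B=38.4. 10·14.3/38.4 = 3.7240 → s = 17.7240

17.7240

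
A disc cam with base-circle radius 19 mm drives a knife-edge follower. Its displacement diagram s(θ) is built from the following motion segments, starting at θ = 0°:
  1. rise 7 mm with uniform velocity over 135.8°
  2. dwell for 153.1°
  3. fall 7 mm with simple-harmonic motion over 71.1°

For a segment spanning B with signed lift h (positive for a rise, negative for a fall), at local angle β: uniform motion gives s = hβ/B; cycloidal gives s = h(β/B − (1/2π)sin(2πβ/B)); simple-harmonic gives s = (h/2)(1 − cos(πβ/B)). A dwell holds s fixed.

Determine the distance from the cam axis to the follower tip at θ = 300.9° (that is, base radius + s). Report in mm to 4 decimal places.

seg 1 [0°–135.8°] uniform, h=7: full span → s += 7 → s = 7.0000
seg 2 [135.8°–288.9°] dwell: s stays 7.0000
seg 3 [288.9°–360°] simple-harmonic, h=-7: θ=300.9° here. β=12, B=71.1. -7/2·(1 − cos(π·0.1688)) = -0.4806 → s = 6.5194
radial distance = base radius + s = 19 + 6.5194 = 25.5194

25.5194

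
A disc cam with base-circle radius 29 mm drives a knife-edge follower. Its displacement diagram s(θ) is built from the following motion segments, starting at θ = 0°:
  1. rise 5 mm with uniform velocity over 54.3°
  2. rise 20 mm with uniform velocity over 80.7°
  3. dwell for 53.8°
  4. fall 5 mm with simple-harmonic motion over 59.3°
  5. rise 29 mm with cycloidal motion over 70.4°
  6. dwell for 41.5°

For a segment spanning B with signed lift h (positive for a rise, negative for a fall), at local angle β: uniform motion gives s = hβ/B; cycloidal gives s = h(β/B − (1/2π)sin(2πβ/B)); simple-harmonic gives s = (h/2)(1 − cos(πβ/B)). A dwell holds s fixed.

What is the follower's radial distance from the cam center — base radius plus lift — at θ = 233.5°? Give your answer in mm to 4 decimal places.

seg 1 [0°–54.3°] uniform, h=5: full span → s += 5 → s = 5.0000
seg 2 [54.3°–135°] uniform, h=20: full span → s += 20 → s = 25.0000
seg 3 [135°–188.8°] dwell: s stays 25.0000
seg 4 [188.8°–248.1°] simple-harmonic, h=-5: θ=233.5° here. β=44.7, B=59.3. -5/2·(1 − cos(π·0.7538)) = -4.2887 → s = 20.7113
radial distance = base radius + s = 29 + 20.7113 = 49.7113

49.7113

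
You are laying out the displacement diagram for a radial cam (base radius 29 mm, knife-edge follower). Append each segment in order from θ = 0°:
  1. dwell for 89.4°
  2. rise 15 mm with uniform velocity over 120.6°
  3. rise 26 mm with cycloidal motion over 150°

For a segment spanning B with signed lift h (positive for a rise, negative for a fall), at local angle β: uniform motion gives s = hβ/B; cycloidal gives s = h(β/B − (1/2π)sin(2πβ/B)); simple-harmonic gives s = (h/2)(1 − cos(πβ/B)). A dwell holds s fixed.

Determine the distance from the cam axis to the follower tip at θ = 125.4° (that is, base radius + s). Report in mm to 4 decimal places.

seg 1 [0°–89.4°] dwell: s stays 0.0000
seg 2 [89.4°–210°] uniform, h=15: θ=125.4° here. β=36, B=120.6. 15·36/120.6 = 4.4776 → s = 4.4776
radial distance = base radius + s = 29 + 4.4776 = 33.4776

33.4776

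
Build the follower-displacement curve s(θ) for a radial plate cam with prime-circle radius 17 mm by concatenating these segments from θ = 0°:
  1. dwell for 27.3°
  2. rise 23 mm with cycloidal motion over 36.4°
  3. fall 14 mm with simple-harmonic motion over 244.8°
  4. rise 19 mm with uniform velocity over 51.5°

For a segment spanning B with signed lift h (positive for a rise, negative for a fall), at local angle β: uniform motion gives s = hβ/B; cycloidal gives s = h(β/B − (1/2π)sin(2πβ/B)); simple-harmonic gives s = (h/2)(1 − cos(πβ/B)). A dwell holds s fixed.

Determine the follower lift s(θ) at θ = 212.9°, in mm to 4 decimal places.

seg 1 [0°–27.3°] dwell: s stays 0.0000
seg 2 [27.3°–63.7°] cycloidal, h=23: full span → s += 23 → s = 23.0000
seg 3 [63.7°–308.5°] simple-harmonic, h=-14: θ=212.9° here. β=149.2, B=244.8. -14/2·(1 − cos(π·0.6095)) = -9.3603 → s = 13.6397

13.6397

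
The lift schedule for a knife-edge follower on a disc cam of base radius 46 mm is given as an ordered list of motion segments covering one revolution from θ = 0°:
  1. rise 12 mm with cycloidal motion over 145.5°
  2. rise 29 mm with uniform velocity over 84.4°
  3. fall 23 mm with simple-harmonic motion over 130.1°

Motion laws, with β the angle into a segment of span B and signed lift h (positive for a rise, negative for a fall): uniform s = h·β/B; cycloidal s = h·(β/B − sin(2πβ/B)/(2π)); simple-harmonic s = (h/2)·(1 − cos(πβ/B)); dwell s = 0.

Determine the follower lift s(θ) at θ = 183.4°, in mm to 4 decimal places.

seg 1 [0°–145.5°] cycloidal, h=12: full span → s += 12 → s = 12.0000
seg 2 [145.5°–229.9°] uniform, h=29: θ=183.4° here. β=37.9, B=84.4. 29·37.9/84.4 = 13.0225 → s = 25.0225

25.0225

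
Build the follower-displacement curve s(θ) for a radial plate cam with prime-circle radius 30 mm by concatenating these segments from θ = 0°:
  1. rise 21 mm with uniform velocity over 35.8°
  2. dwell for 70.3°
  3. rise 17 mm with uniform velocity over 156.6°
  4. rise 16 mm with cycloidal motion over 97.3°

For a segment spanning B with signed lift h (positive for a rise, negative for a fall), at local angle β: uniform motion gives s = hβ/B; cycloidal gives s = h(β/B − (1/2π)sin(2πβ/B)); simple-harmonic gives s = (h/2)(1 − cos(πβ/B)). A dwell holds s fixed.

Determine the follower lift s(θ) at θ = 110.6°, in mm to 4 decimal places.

seg 1 [0°–35.8°] uniform, h=21: full span → s += 21 → s = 21.0000
seg 2 [35.8°–106.1°] dwell: s stays 21.0000
seg 3 [106.1°–262.7°] uniform, h=17: θ=110.6° here. β=4.5, B=156.6. 17·4.5/156.6 = 0.4885 → s = 21.4885

21.4885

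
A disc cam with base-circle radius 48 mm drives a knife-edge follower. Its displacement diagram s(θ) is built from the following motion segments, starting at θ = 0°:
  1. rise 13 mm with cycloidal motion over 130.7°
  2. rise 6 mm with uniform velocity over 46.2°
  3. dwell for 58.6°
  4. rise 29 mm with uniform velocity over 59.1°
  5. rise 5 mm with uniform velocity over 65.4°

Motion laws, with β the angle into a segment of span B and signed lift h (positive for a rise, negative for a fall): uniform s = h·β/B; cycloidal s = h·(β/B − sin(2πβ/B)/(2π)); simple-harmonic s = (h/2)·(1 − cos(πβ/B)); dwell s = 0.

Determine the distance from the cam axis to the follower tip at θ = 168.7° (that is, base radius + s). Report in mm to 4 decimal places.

seg 1 [0°–130.7°] cycloidal, h=13: full span → s += 13 → s = 13.0000
seg 2 [130.7°–176.9°] uniform, h=6: θ=168.7° here. β=38, B=46.2. 6·38/46.2 = 4.9351 → s = 17.9351
radial distance = base radius + s = 48 + 17.9351 = 65.9351

65.9351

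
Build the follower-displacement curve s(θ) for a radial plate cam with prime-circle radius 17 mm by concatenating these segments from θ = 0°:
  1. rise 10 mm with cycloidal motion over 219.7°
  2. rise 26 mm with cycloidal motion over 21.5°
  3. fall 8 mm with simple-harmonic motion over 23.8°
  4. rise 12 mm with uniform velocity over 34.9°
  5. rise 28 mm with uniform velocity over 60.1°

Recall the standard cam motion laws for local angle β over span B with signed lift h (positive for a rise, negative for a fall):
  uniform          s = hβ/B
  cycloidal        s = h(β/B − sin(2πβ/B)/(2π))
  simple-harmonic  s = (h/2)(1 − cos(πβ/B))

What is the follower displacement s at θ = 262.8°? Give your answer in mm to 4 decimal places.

seg 1 [0°–219.7°] cycloidal, h=10: full span → s += 10 → s = 10.0000
seg 2 [219.7°–241.2°] cycloidal, h=26: full span → s += 26 → s = 36.0000
seg 3 [241.2°–265°] simple-harmonic, h=-8: θ=262.8° here. β=21.6, B=23.8. -8/2·(1 − cos(π·0.9076)) = -7.8325 → s = 28.1675

28.1675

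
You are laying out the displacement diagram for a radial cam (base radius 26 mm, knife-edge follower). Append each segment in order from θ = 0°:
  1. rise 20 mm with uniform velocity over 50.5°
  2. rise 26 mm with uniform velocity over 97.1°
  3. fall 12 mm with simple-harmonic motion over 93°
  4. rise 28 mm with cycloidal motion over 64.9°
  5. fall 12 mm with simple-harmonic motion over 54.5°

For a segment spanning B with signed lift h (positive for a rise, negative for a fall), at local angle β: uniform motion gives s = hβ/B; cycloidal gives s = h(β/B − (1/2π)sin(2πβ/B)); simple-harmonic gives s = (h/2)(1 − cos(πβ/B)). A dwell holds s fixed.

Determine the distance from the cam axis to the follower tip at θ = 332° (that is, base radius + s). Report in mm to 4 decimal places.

seg 1 [0°–50.5°] uniform, h=20: full span → s += 20 → s = 20.0000
seg 2 [50.5°–147.6°] uniform, h=26: full span → s += 26 → s = 46.0000
seg 3 [147.6°–240.6°] simple-harmonic, h=-12: full span → s += -12 → s = 34.0000
seg 4 [240.6°–305.5°] cycloidal, h=28: full span → s += 28 → s = 62.0000
seg 5 [305.5°–360°] simple-harmonic, h=-12: θ=332° here. β=26.5, B=54.5. -12/2·(1 − cos(π·0.4862)) = -5.7407 → s = 56.2593
radial distance = base radius + s = 26 + 56.2593 = 82.2593

82.2593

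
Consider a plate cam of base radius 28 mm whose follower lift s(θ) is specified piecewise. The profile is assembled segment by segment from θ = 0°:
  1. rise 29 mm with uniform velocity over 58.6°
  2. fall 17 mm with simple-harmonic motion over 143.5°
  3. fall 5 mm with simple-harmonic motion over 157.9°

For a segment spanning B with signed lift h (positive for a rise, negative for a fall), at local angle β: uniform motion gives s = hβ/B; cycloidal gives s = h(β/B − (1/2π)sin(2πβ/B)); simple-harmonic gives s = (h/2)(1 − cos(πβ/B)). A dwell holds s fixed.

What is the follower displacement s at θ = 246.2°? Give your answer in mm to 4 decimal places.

seg 1 [0°–58.6°] uniform, h=29: full span → s += 29 → s = 29.0000
seg 2 [58.6°–202.1°] simple-harmonic, h=-17: full span → s += -17 → s = 12.0000
seg 3 [202.1°–360°] simple-harmonic, h=-5: θ=246.2° here. β=44.1, B=157.9. -5/2·(1 − cos(π·0.2793)) = -0.9022 → s = 11.0978

11.0978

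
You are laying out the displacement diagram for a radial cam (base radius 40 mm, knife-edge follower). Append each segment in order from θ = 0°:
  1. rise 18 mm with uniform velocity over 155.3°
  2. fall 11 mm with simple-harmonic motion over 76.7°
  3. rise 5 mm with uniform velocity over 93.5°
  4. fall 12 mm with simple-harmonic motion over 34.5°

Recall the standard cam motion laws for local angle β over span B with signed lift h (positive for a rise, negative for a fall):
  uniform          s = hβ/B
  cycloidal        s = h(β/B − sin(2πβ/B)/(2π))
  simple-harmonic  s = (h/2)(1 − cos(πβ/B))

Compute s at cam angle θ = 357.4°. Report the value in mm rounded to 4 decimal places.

seg 1 [0°–155.3°] uniform, h=18: full span → s += 18 → s = 18.0000
seg 2 [155.3°–232°] simple-harmonic, h=-11: full span → s += -11 → s = 7.0000
seg 3 [232°–325.5°] uniform, h=5: full span → s += 5 → s = 12.0000
seg 4 [325.5°–360°] simple-harmonic, h=-12: θ=357.4° here. β=31.9, B=34.5. -12/2·(1 − cos(π·0.9246)) = -11.8326 → s = 0.1674

0.1674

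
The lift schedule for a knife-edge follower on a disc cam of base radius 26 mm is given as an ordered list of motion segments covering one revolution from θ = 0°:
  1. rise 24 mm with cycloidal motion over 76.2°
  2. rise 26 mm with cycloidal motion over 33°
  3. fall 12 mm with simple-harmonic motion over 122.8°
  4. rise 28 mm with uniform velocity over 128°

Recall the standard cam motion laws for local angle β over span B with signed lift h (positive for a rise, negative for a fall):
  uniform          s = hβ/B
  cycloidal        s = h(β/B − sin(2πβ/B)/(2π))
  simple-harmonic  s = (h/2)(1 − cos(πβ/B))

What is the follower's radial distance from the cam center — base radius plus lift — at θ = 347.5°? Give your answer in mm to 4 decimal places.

seg 1 [0°–76.2°] cycloidal, h=24: full span → s += 24 → s = 24.0000
seg 2 [76.2°–109.2°] cycloidal, h=26: full span → s += 26 → s = 50.0000
seg 3 [109.2°–232°] simple-harmonic, h=-12: full span → s += -12 → s = 38.0000
seg 4 [232°–360°] uniform, h=28: θ=347.5° here. β=115.5, B=128. 28·115.5/128 = 25.2656 → s = 63.2656
radial distance = base radius + s = 26 + 63.2656 = 89.2656

89.2656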